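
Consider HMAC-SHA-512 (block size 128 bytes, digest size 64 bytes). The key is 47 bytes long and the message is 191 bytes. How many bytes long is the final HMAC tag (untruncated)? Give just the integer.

64

The tag is one SHA-512 digest: 64 bytes.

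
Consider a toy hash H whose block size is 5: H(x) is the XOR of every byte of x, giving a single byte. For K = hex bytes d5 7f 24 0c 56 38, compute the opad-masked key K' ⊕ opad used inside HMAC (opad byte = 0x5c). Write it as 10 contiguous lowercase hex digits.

Key hex bytes d5 7f 24 0c 56 38 is 6 bytes > B = 5, so hash it first: H(key) = ec, then zero-pad to 5 bytes: K' = ec 00 00 00 00.
XOR each byte with 0x5c: ec⊕5c=b0, 00⊕5c=5c, 00⊕5c=5c, 00⊕5c=5c, 00⊕5c=5c.

b05c5c5c5c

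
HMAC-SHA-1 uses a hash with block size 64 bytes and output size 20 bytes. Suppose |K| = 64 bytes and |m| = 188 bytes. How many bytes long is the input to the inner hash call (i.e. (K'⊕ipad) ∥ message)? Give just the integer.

252

Key is 64 ≤ 64 bytes, zero-padded: |K'| = 64.
Inner input = (K'⊕ipad) ∥ m → 64 + 188 = 252 bytes.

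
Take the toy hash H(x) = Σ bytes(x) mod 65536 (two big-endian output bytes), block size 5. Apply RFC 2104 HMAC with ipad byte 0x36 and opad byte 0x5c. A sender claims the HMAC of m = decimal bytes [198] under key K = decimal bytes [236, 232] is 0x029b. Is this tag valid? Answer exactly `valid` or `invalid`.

Key decimal bytes [236, 232] = ec e8 is 2 bytes ≤ B = 5; zero-pad to 5 bytes: K' = ec e8 00 00 00.
K' ⊕ ipad = da de 36 36 36; K' ⊕ opad = b0 b4 5c 5c 5c.
Inner hash: sum = 218+222+54+54+54+198 = 800 → 03 20.
Outer hash (recomputed tag): sum = 176+180+92+92+92+3+32 = 667 → 02 9b.
Recomputed tag = 029b; claimed = 029b → match.

valid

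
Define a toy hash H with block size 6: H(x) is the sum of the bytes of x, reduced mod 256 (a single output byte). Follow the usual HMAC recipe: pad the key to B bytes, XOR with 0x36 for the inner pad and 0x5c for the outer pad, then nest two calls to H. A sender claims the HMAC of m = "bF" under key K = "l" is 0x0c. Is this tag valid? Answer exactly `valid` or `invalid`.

Key "l" = 6c is 1 byte ≤ B = 6; zero-pad to 6 bytes: K' = 6c 00 00 00 00 00.
K' ⊕ ipad = 5a 36 36 36 36 36; K' ⊕ opad = 30 5c 5c 5c 5c 5c.
Inner hash: sum = 90+54+54+54+54+54+98+70 = 528; mod 256 = 16 → 10.
Outer hash (recomputed tag): sum = 48+92+92+92+92+92+16 = 524; mod 256 = 12 → 0c.
Recomputed tag = 0c; claimed = 0c → match.

valid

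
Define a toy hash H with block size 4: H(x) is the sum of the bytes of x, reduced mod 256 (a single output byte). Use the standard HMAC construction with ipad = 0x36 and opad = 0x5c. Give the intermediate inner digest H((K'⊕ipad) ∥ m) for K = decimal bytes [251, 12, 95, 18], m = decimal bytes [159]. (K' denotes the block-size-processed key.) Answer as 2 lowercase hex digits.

Key decimal bytes [251, 12, 95, 18] = fb 0c 5f 12 is exactly B = 4 bytes: K' = fb 0c 5f 12.
K' ⊕ ipad = cd 3a 69 24.
Inner input = cd 3a 69 24 ∥ 9f.
Inner hash: sum = 205+58+105+36+159 = 563; mod 256 = 51 → 33.

33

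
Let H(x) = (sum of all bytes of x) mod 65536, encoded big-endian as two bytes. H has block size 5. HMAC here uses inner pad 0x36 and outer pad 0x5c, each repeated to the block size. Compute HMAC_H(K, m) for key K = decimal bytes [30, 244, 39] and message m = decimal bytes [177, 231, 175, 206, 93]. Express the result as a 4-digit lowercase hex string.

02fa

Key decimal bytes [30, 244, 39] = 1e f4 27 is 3 bytes ≤ B = 5; zero-pad to 5 bytes: K' = 1e f4 27 00 00.
K' ⊕ ipad = 28 c2 11 36 36.  K' ⊕ opad = 42 a8 7b 5c 5c.
Inner input = (K'⊕ipad) ∥ m = 28 c2 11 36 36 ∥ b1 e7 af ce 5d.
Inner hash: sum = 40+194+17+54+54+177+231+175+206+93 = 1241 → 04 d9.
Outer input = (K'⊕opad) ∥ inner = 42 a8 7b 5c 5c ∥ 04 d9.
Outer hash (tag): sum = 66+168+123+92+92+4+217 = 762 → 02 fa.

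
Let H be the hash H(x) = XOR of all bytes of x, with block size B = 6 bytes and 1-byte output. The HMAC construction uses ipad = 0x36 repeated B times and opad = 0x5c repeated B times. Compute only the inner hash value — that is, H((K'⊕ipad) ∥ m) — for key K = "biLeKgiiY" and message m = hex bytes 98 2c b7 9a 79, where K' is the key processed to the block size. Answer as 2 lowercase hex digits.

b7

Key "biLeKgiiY" = 62 69 4c 65 4b 67 69 69 59 is 9 bytes > B = 6, so hash it first: H(key) = 57, then zero-pad to 6 bytes: K' = 57 00 00 00 00 00.
K' ⊕ ipad = 61 36 36 36 36 36.
Inner input = 61 36 36 36 36 36 ∥ 98 2c b7 9a 79.
Inner hash: XOR 61⊕36⊕36⊕36⊕36⊕36⊕98⊕2c⊕b7⊕9a⊕79 = b7.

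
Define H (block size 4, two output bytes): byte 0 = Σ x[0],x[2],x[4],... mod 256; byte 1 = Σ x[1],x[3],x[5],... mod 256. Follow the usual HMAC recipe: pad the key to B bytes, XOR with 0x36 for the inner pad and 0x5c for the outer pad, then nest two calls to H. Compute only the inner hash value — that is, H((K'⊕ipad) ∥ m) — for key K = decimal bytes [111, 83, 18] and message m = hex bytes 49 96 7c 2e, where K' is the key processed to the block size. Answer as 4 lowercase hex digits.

Key decimal bytes [111, 83, 18] = 6f 53 12 is 3 bytes ≤ B = 4; zero-pad to 4 bytes: K' = 6f 53 12 00.
K' ⊕ ipad = 59 65 24 36.
Inner input = 59 65 24 36 ∥ 49 96 7c 2e.
Inner hash: even-index sum = 322 mod 256 = 66; odd-index sum = 351 mod 256 = 95 → 42 5f.

425f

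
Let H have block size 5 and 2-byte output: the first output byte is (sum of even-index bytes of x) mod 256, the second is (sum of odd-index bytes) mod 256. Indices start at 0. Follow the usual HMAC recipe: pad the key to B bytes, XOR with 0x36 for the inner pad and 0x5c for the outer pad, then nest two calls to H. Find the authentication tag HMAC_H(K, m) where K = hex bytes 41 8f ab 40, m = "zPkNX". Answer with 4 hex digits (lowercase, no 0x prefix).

Key hex bytes 41 8f ab 40 is 4 bytes ≤ B = 5; zero-pad to 5 bytes: K' = 41 8f ab 40 00.
K' ⊕ ipad = 77 b9 9d 76 36.  K' ⊕ opad = 1d d3 f7 1c 5c.
Inner input = (K'⊕ipad) ∥ m = 77 b9 9d 76 36 ∥ 7a 50 6b 4e 58.
Inner hash: even-index sum = 488 mod 256 = 232; odd-index sum = 620 mod 256 = 108 → e8 6c.
Outer input = (K'⊕opad) ∥ inner = 1d d3 f7 1c 5c ∥ e8 6c.
Outer hash (tag): even-index sum = 476 mod 256 = 220; odd-index sum = 471 mod 256 = 215 → dc d7.

dcd7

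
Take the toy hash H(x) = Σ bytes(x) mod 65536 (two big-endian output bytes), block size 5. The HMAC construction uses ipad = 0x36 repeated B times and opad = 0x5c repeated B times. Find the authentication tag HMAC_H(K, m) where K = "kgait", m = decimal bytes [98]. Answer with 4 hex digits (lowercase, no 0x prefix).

Key "kgait" = 6b 67 61 69 74 is exactly B = 5 bytes: K' = 6b 67 61 69 74.
K' ⊕ ipad = 5d 51 57 5f 42.  K' ⊕ opad = 37 3b 3d 35 28.
Inner input = (K'⊕ipad) ∥ m = 5d 51 57 5f 42 ∥ 62.
Inner hash: sum = 93+81+87+95+66+98 = 520 → 02 08.
Outer input = (K'⊕opad) ∥ inner = 37 3b 3d 35 28 ∥ 02 08.
Outer hash (tag): sum = 55+59+61+53+40+2+8 = 278 → 01 16.

0116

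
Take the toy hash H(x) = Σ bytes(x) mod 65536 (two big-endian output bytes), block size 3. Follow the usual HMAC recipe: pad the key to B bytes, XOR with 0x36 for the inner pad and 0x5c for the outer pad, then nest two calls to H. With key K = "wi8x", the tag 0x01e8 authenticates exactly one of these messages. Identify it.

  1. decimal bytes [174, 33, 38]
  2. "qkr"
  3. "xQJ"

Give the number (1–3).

Key "wi8x" = 77 69 38 78 is 4 bytes > B = 3, so hash it first: H(key) = 01 90, then zero-pad to 3 bytes: K' = 01 90 00.
K' ⊕ ipad = 37 a6 36; K' ⊕ opad = 5d cc 5c.
m1: inner = H(37 a6 36 ae 21 26) = 02 08; tag = H(5d cc 5c 02 08) = 018f
m2: inner = H(37 a6 36 71 6b 72) = 02 61; tag = H(5d cc 5c 02 61) = 01e8 ← matches
m3: inner = H(37 a6 36 78 51 4a) = 02 26; tag = H(5d cc 5c 02 26) = 01ad

2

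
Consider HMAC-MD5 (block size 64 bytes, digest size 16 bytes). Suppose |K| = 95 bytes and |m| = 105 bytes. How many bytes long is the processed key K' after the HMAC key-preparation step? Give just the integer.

Key is 95 > 64 bytes, so it is hashed to 16 bytes then zero-padded to 64: |K'| = 64.

64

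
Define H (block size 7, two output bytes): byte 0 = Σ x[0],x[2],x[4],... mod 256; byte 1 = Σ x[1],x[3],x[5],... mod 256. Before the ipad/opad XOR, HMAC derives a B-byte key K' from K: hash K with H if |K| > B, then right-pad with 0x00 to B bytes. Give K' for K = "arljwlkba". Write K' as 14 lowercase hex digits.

|K| = 9 > B = 7, so first hash the key.
H(K): even-index sum = 528 mod 256 = 16; odd-index sum = 426 mod 256 = 170 → 10 aa.
Zero-pad H(K) = 10 aa to 7 bytes: K' = 10 aa 00 00 00 00 00.

10aa0000000000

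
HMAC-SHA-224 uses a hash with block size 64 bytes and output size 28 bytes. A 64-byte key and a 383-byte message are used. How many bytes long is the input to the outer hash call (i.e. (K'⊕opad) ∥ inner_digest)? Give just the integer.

Key is 64 ≤ 64 bytes, zero-padded: |K'| = 64.
Outer input = (K'⊕opad) ∥ H(inner) → 64 + 28 = 92 bytes.

92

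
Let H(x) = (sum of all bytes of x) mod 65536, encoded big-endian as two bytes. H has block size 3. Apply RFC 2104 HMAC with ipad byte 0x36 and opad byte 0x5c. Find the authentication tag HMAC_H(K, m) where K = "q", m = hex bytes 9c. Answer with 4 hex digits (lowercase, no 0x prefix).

Key "q" = 71 is 1 byte ≤ B = 3; zero-pad to 3 bytes: K' = 71 00 00.
K' ⊕ ipad = 47 36 36.  K' ⊕ opad = 2d 5c 5c.
Inner input = (K'⊕ipad) ∥ m = 47 36 36 ∥ 9c.
Inner hash: sum = 71+54+54+156 = 335 → 01 4f.
Outer input = (K'⊕opad) ∥ inner = 2d 5c 5c ∥ 01 4f.
Outer hash (tag): sum = 45+92+92+1+79 = 309 → 01 35.

0135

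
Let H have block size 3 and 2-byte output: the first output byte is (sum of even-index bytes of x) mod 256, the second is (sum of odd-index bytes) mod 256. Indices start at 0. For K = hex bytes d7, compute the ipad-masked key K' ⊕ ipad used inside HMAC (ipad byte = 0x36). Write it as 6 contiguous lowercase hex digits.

e13636

Key hex bytes d7 is 1 byte ≤ B = 3; zero-pad to 3 bytes: K' = d7 00 00.
XOR each byte with 0x36: d7⊕36=e1, 00⊕36=36, 00⊕36=36.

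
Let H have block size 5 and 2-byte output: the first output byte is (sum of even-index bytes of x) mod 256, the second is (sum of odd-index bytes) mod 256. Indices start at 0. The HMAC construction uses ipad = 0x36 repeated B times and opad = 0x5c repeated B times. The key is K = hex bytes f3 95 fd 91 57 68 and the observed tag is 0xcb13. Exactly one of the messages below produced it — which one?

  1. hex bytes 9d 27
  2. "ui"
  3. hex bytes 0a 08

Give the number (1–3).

Key hex bytes f3 95 fd 91 57 68 is 6 bytes > B = 5, so hash it first: H(key) = 47 8e, then zero-pad to 5 bytes: K' = 47 8e 00 00 00.
K' ⊕ ipad = 71 b8 36 36 36; K' ⊕ opad = 1b d2 5c 5c 5c.
m1: inner = H(71 b8 36 36 36 9d 27) = 04 8b; tag = H(1b d2 5c 5c 5c 04 8b) = 5e32
m2: inner = H(71 b8 36 36 36 75 69) = 46 63; tag = H(1b d2 5c 5c 5c 46 63) = 3674
m3: inner = H(71 b8 36 36 36 0a 08) = e5 f8; tag = H(1b d2 5c 5c 5c e5 f8) = cb13 ← matches

3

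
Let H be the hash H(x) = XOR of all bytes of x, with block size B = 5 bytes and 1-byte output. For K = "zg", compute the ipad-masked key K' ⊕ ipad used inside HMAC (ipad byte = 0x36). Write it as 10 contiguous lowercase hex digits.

4c51363636

Key "zg" = 7a 67 is 2 bytes ≤ B = 5; zero-pad to 5 bytes: K' = 7a 67 00 00 00.
XOR each byte with 0x36: 7a⊕36=4c, 67⊕36=51, 00⊕36=36, 00⊕36=36, 00⊕36=36.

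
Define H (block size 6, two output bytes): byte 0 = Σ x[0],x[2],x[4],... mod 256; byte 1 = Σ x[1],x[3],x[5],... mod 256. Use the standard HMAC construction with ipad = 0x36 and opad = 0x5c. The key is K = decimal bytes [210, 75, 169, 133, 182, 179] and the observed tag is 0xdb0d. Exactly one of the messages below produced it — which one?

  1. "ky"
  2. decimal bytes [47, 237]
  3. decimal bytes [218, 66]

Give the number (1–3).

Key decimal bytes [210, 75, 169, 133, 182, 179] = d2 4b a9 85 b6 b3 is exactly B = 6 bytes: K' = d2 4b a9 85 b6 b3.
K' ⊕ ipad = e4 7d 9f b3 80 85; K' ⊕ opad = 8e 17 f5 d9 ea ef.
m1: inner = H(e4 7d 9f b3 80 85 6b 79) = 6e 2e; tag = H(8e 17 f5 d9 ea ef 6e 2e) = db0d ← matches
m2: inner = H(e4 7d 9f b3 80 85 2f ed) = 32 a2; tag = H(8e 17 f5 d9 ea ef 32 a2) = 9f81
m3: inner = H(e4 7d 9f b3 80 85 da 42) = dd f7; tag = H(8e 17 f5 d9 ea ef dd f7) = 4ad6

1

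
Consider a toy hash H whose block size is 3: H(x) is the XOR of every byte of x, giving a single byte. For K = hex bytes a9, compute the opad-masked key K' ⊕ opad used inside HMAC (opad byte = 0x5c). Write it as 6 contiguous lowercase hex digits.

Key hex bytes a9 is 1 byte ≤ B = 3; zero-pad to 3 bytes: K' = a9 00 00.
XOR each byte with 0x5c: a9⊕5c=f5, 00⊕5c=5c, 00⊕5c=5c.

f55c5c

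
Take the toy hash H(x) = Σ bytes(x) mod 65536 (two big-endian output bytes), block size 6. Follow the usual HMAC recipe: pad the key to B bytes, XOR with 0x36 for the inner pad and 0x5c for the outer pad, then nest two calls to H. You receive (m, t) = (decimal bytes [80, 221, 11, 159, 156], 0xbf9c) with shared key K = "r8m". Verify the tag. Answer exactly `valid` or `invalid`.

Key "r8m" = 72 38 6d is 3 bytes ≤ B = 6; zero-pad to 6 bytes: K' = 72 38 6d 00 00 00.
K' ⊕ ipad = 44 0e 5b 36 36 36; K' ⊕ opad = 2e 64 31 5c 5c 5c.
Inner hash: sum = 68+14+91+54+54+54+80+221+11+159+156 = 962 → 03 c2.
Outer hash (recomputed tag): sum = 46+100+49+92+92+92+3+194 = 668 → 02 9c.
Recomputed tag = 029c; claimed = bf9c → mismatch.

invalid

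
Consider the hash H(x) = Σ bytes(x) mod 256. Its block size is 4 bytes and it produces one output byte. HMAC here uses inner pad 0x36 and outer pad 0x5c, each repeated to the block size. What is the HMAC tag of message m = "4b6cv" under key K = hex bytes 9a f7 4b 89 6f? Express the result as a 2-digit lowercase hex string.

c5

Key hex bytes 9a f7 4b 89 6f is 5 bytes > B = 4, so hash it first: H(key) = d4, then zero-pad to 4 bytes: K' = d4 00 00 00.
K' ⊕ ipad = e2 36 36 36.  K' ⊕ opad = 88 5c 5c 5c.
Inner input = (K'⊕ipad) ∥ m = e2 36 36 36 ∥ 34 62 36 63 76.
Inner hash: sum = 226+54+54+54+52+98+54+99+118 = 809; mod 256 = 41 → 29.
Outer input = (K'⊕opad) ∥ inner = 88 5c 5c 5c ∥ 29.
Outer hash (tag): sum = 136+92+92+92+41 = 453; mod 256 = 197 → c5.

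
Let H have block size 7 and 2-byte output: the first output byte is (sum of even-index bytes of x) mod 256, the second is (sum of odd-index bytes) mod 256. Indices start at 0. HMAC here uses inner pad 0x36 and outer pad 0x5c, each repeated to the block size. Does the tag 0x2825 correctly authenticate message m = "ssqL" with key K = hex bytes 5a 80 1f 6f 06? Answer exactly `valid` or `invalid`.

valid

Key hex bytes 5a 80 1f 6f 06 is 5 bytes ≤ B = 7; zero-pad to 7 bytes: K' = 5a 80 1f 6f 06 00 00.
K' ⊕ ipad = 6c b6 29 59 30 36 36; K' ⊕ opad = 06 dc 43 33 5a 5c 5c.
Inner hash: even-index sum = 442 mod 256 = 186; odd-index sum = 553 mod 256 = 41 → ba 29.
Outer hash (recomputed tag): even-index sum = 296 mod 256 = 40; odd-index sum = 549 mod 256 = 37 → 28 25.
Recomputed tag = 2825; claimed = 2825 → match.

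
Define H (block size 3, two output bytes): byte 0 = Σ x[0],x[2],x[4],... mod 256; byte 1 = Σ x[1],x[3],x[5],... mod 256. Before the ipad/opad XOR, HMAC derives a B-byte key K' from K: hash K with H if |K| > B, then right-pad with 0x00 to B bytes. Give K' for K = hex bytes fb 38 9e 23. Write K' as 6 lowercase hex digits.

|K| = 4 > B = 3, so first hash the key.
H(K): even-index sum = 409 mod 256 = 153; odd-index sum = 91 mod 256 = 91 → 99 5b.
Zero-pad H(K) = 99 5b to 3 bytes: K' = 99 5b 00.

995b00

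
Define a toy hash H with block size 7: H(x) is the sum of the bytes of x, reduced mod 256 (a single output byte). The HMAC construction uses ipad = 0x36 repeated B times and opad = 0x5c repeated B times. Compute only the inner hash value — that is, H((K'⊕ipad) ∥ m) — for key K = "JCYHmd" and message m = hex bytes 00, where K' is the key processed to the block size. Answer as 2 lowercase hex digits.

c1

Key "JCYHmd" = 4a 43 59 48 6d 64 is 6 bytes ≤ B = 7; zero-pad to 7 bytes: K' = 4a 43 59 48 6d 64 00.
K' ⊕ ipad = 7c 75 6f 7e 5b 52 36.
Inner input = 7c 75 6f 7e 5b 52 36 ∥ 00.
Inner hash: sum = 124+117+111+126+91+82+54+0 = 705; mod 256 = 193 → c1.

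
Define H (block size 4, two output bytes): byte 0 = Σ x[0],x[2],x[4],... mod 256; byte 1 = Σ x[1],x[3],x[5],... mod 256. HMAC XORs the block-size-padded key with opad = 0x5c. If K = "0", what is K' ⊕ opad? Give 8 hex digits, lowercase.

6c5c5c5c

Key "0" = 30 is 1 byte ≤ B = 4; zero-pad to 4 bytes: K' = 30 00 00 00.
XOR each byte with 0x5c: 30⊕5c=6c, 00⊕5c=5c, 00⊕5c=5c, 00⊕5c=5c.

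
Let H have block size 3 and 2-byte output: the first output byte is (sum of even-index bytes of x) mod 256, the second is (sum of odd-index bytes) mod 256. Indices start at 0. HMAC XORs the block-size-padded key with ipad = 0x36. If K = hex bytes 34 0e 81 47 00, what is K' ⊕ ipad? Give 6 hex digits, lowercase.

836336

Key hex bytes 34 0e 81 47 00 is 5 bytes > B = 3, so hash it first: H(key) = b5 55, then zero-pad to 3 bytes: K' = b5 55 00.
XOR each byte with 0x36: b5⊕36=83, 55⊕36=63, 00⊕36=36.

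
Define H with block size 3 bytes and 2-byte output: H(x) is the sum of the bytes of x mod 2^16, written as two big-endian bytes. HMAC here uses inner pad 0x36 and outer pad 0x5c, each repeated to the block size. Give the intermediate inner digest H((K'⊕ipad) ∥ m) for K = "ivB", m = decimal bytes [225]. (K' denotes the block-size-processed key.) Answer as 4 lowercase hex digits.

Key "ivB" = 69 76 42 is exactly B = 3 bytes: K' = 69 76 42.
K' ⊕ ipad = 5f 40 74.
Inner input = 5f 40 74 ∥ e1.
Inner hash: sum = 95+64+116+225 = 500 → 01 f4.

01f4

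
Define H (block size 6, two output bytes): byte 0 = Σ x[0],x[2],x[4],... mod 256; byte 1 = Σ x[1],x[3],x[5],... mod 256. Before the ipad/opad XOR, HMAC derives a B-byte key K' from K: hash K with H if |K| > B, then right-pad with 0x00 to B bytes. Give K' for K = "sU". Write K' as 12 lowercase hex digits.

Key "sU" = 73 55 is 2 bytes ≤ B = 6; zero-pad to 6 bytes: K' = 73 55 00 00 00 00.

735500000000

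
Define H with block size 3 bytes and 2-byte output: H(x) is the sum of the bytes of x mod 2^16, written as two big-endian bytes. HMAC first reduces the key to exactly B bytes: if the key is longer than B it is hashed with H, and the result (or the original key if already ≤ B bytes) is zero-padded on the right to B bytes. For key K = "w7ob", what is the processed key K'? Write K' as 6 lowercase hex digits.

017f00

|K| = 4 > B = 3, so first hash the key.
H(K): sum = 119+55+111+98 = 383 → 01 7f.
Zero-pad H(K) = 01 7f to 3 bytes: K' = 01 7f 00.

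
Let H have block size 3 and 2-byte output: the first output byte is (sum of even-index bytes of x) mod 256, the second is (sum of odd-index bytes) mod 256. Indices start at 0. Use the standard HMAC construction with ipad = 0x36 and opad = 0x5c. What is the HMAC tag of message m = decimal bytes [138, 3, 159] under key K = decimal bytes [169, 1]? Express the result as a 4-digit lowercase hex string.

b135

Key decimal bytes [169, 1] = a9 01 is 2 bytes ≤ B = 3; zero-pad to 3 bytes: K' = a9 01 00.
K' ⊕ ipad = 9f 37 36.  K' ⊕ opad = f5 5d 5c.
Inner input = (K'⊕ipad) ∥ m = 9f 37 36 ∥ 8a 03 9f.
Inner hash: even-index sum = 216 mod 256 = 216; odd-index sum = 352 mod 256 = 96 → d8 60.
Outer input = (K'⊕opad) ∥ inner = f5 5d 5c ∥ d8 60.
Outer hash (tag): even-index sum = 433 mod 256 = 177; odd-index sum = 309 mod 256 = 53 → b1 35.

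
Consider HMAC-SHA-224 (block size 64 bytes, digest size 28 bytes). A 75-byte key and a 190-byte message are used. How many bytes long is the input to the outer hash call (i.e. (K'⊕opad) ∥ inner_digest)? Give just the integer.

92

Key is 75 > 64 bytes, so it is hashed to 28 bytes then zero-padded to 64: |K'| = 64.
Outer input = (K'⊕opad) ∥ H(inner) → 64 + 28 = 92 bytes.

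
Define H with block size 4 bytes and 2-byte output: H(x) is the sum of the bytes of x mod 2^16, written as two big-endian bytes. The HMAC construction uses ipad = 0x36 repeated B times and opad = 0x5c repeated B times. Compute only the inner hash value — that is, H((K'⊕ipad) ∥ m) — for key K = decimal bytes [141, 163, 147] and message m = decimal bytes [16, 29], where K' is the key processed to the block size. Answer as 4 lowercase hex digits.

Key decimal bytes [141, 163, 147] = 8d a3 93 is 3 bytes ≤ B = 4; zero-pad to 4 bytes: K' = 8d a3 93 00.
K' ⊕ ipad = bb 95 a5 36.
Inner input = bb 95 a5 36 ∥ 10 1d.
Inner hash: sum = 187+149+165+54+16+29 = 600 → 02 58.

0258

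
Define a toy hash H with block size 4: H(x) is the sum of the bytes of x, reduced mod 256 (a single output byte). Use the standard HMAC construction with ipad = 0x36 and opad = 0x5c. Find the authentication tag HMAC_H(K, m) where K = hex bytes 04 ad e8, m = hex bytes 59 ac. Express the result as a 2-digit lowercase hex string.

Key hex bytes 04 ad e8 is 3 bytes ≤ B = 4; zero-pad to 4 bytes: K' = 04 ad e8 00.
K' ⊕ ipad = 32 9b de 36.  K' ⊕ opad = 58 f1 b4 5c.
Inner input = (K'⊕ipad) ∥ m = 32 9b de 36 ∥ 59 ac.
Inner hash: sum = 50+155+222+54+89+172 = 742; mod 256 = 230 → e6.
Outer input = (K'⊕opad) ∥ inner = 58 f1 b4 5c ∥ e6.
Outer hash (tag): sum = 88+241+180+92+230 = 831; mod 256 = 63 → 3f.

3f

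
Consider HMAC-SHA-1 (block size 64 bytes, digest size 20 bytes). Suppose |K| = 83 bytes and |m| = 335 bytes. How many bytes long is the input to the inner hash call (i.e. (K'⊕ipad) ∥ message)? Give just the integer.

Key is 83 > 64 bytes, so it is hashed to 20 bytes then zero-padded to 64: |K'| = 64.
Inner input = (K'⊕ipad) ∥ m → 64 + 335 = 399 bytes.

399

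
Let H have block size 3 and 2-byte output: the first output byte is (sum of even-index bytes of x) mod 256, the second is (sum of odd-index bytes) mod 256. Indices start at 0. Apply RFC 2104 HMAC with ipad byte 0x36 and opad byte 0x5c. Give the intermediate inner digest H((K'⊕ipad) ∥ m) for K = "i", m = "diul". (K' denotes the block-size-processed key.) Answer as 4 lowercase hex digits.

6a0f

Key "i" = 69 is 1 byte ≤ B = 3; zero-pad to 3 bytes: K' = 69 00 00.
K' ⊕ ipad = 5f 36 36.
Inner input = 5f 36 36 ∥ 64 69 75 6c.
Inner hash: even-index sum = 362 mod 256 = 106; odd-index sum = 271 mod 256 = 15 → 6a 0f.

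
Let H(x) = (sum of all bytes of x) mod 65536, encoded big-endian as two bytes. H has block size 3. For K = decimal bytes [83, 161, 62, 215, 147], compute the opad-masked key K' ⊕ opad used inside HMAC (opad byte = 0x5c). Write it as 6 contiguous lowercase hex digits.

5ec05c

Key decimal bytes [83, 161, 62, 215, 147] = 53 a1 3e d7 93 is 5 bytes > B = 3, so hash it first: H(key) = 02 9c, then zero-pad to 3 bytes: K' = 02 9c 00.
XOR each byte with 0x5c: 02⊕5c=5e, 9c⊕5c=c0, 00⊕5c=5c.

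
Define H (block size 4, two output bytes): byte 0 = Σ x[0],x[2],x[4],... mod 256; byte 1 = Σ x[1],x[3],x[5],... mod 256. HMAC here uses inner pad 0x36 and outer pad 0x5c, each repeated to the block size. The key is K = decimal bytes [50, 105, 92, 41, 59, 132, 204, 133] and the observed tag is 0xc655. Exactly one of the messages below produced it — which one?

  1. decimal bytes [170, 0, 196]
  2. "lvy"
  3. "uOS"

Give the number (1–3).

Key decimal bytes [50, 105, 92, 41, 59, 132, 204, 133] = 32 69 5c 29 3b 84 cc 85 is 8 bytes > B = 4, so hash it first: H(key) = 95 9b, then zero-pad to 4 bytes: K' = 95 9b 00 00.
K' ⊕ ipad = a3 ad 36 36; K' ⊕ opad = c9 c7 5c 5c.
m1: inner = H(a3 ad 36 36 aa 00 c4) = 47 e3; tag = H(c9 c7 5c 5c 47 e3) = 6c06
m2: inner = H(a3 ad 36 36 6c 76 79) = be 59; tag = H(c9 c7 5c 5c be 59) = e37c
m3: inner = H(a3 ad 36 36 75 4f 53) = a1 32; tag = H(c9 c7 5c 5c a1 32) = c655 ← matches

3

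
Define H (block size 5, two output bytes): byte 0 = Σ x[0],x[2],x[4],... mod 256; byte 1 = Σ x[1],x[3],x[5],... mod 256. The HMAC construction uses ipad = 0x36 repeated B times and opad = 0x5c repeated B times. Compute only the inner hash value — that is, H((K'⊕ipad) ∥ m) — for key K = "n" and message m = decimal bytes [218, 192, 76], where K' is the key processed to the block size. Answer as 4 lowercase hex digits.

Key "n" = 6e is 1 byte ≤ B = 5; zero-pad to 5 bytes: K' = 6e 00 00 00 00.
K' ⊕ ipad = 58 36 36 36 36.
Inner input = 58 36 36 36 36 ∥ da c0 4c.
Inner hash: even-index sum = 388 mod 256 = 132; odd-index sum = 402 mod 256 = 146 → 84 92.

8492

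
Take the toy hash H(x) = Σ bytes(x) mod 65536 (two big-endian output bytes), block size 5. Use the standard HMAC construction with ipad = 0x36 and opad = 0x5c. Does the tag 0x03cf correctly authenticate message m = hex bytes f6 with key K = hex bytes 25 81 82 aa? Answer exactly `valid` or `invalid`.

valid

Key hex bytes 25 81 82 aa is 4 bytes ≤ B = 5; zero-pad to 5 bytes: K' = 25 81 82 aa 00.
K' ⊕ ipad = 13 b7 b4 9c 36; K' ⊕ opad = 79 dd de f6 5c.
Inner hash: sum = 19+183+180+156+54+246 = 838 → 03 46.
Outer hash (recomputed tag): sum = 121+221+222+246+92+3+70 = 975 → 03 cf.
Recomputed tag = 03cf; claimed = 03cf → match.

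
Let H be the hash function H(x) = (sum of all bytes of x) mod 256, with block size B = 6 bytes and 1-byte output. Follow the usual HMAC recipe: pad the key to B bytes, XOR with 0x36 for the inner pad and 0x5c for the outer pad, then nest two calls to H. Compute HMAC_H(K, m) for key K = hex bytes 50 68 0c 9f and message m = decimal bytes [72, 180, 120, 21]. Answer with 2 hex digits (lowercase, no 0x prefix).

Key hex bytes 50 68 0c 9f is 4 bytes ≤ B = 6; zero-pad to 6 bytes: K' = 50 68 0c 9f 00 00.
K' ⊕ ipad = 66 5e 3a a9 36 36.  K' ⊕ opad = 0c 34 50 c3 5c 5c.
Inner input = (K'⊕ipad) ∥ m = 66 5e 3a a9 36 36 ∥ 48 b4 78 15.
Inner hash: sum = 102+94+58+169+54+54+72+180+120+21 = 924; mod 256 = 156 → 9c.
Outer input = (K'⊕opad) ∥ inner = 0c 34 50 c3 5c 5c ∥ 9c.
Outer hash (tag): sum = 12+52+80+195+92+92+156 = 679; mod 256 = 167 → a7.

a7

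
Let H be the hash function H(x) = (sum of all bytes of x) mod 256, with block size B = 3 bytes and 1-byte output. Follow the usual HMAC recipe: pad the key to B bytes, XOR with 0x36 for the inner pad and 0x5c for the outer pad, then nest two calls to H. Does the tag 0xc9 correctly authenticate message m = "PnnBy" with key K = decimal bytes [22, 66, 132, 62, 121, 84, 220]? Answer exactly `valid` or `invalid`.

Key decimal bytes [22, 66, 132, 62, 121, 84, 220] = 16 42 84 3e 79 54 dc is 7 bytes > B = 3, so hash it first: H(key) = c3, then zero-pad to 3 bytes: K' = c3 00 00.
K' ⊕ ipad = f5 36 36; K' ⊕ opad = 9f 5c 5c.
Inner hash: sum = 245+54+54+80+110+110+66+121 = 840; mod 256 = 72 → 48.
Outer hash (recomputed tag): sum = 159+92+92+72 = 415; mod 256 = 159 → 9f.
Recomputed tag = 9f; claimed = c9 → mismatch.

invalid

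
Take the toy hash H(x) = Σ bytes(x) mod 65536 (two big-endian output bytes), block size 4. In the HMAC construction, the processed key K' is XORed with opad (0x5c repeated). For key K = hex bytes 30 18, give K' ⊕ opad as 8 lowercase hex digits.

6c445c5c

Key hex bytes 30 18 is 2 bytes ≤ B = 4; zero-pad to 4 bytes: K' = 30 18 00 00.
XOR each byte with 0x5c: 30⊕5c=6c, 18⊕5c=44, 00⊕5c=5c, 00⊕5c=5c.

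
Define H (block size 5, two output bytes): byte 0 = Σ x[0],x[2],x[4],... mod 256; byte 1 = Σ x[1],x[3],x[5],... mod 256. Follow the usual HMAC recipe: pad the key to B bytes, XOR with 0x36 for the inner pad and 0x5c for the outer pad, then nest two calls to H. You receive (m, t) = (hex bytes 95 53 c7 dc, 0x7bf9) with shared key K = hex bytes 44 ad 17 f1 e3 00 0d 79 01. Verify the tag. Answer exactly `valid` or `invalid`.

Key hex bytes 44 ad 17 f1 e3 00 0d 79 01 is 9 bytes > B = 5, so hash it first: H(key) = 4c 17, then zero-pad to 5 bytes: K' = 4c 17 00 00 00.
K' ⊕ ipad = 7a 21 36 36 36; K' ⊕ opad = 10 4b 5c 5c 5c.
Inner hash: even-index sum = 533 mod 256 = 21; odd-index sum = 435 mod 256 = 179 → 15 b3.
Outer hash (recomputed tag): even-index sum = 379 mod 256 = 123; odd-index sum = 188 mod 256 = 188 → 7b bc.
Recomputed tag = 7bbc; claimed = 7bf9 → mismatch.

invalid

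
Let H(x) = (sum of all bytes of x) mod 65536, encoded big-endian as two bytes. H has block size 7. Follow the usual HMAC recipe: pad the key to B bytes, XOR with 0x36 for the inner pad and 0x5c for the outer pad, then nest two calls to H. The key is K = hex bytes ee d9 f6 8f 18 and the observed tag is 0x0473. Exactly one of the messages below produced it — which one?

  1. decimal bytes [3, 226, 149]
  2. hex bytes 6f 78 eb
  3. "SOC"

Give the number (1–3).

3

Key hex bytes ee d9 f6 8f 18 is 5 bytes ≤ B = 7; zero-pad to 7 bytes: K' = ee d9 f6 8f 18 00 00.
K' ⊕ ipad = d8 ef c0 b9 2e 36 36; K' ⊕ opad = b2 85 aa d3 44 5c 5c.
m1: inner = H(d8 ef c0 b9 2e 36 36 03 e2 95) = 05 54; tag = H(b2 85 aa d3 44 5c 5c 05 54) = 0409
m2: inner = H(d8 ef c0 b9 2e 36 36 6f 78 eb) = 05 ac; tag = H(b2 85 aa d3 44 5c 5c 05 ac) = 0461
m3: inner = H(d8 ef c0 b9 2e 36 36 53 4f 43) = 04 bf; tag = H(b2 85 aa d3 44 5c 5c 04 bf) = 0473 ← matches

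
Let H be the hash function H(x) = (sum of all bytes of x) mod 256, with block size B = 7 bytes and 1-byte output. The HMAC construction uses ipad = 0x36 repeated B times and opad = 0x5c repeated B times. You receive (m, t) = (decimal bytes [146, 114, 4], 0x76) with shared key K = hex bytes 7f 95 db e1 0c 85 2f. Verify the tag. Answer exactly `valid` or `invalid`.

invalid

Key hex bytes 7f 95 db e1 0c 85 2f is exactly B = 7 bytes: K' = 7f 95 db e1 0c 85 2f.
K' ⊕ ipad = 49 a3 ed d7 3a b3 19; K' ⊕ opad = 23 c9 87 bd 50 d9 73.
Inner hash: sum = 73+163+237+215+58+179+25+146+114+4 = 1214; mod 256 = 190 → be.
Outer hash (recomputed tag): sum = 35+201+135+189+80+217+115+190 = 1162; mod 256 = 138 → 8a.
Recomputed tag = 8a; claimed = 76 → mismatch.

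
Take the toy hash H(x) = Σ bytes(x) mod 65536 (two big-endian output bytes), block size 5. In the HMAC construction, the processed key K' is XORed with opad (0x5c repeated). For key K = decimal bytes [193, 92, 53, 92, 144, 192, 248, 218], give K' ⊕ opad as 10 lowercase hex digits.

588c5c5c5c

Key decimal bytes [193, 92, 53, 92, 144, 192, 248, 218] = c1 5c 35 5c 90 c0 f8 da is 8 bytes > B = 5, so hash it first: H(key) = 04 d0, then zero-pad to 5 bytes: K' = 04 d0 00 00 00.
XOR each byte with 0x5c: 04⊕5c=58, d0⊕5c=8c, 00⊕5c=5c, 00⊕5c=5c, 00⊕5c=5c.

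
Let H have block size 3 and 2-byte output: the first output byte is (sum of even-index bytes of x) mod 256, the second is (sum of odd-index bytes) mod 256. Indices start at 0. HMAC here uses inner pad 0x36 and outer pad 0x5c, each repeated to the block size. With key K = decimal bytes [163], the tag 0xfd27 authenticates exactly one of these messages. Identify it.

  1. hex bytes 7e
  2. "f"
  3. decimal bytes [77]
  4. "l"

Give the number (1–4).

4

Key decimal bytes [163] = a3 is 1 byte ≤ B = 3; zero-pad to 3 bytes: K' = a3 00 00.
K' ⊕ ipad = 95 36 36; K' ⊕ opad = ff 5c 5c.
m1: inner = H(95 36 36 7e) = cb b4; tag = H(ff 5c 5c cb b4) = 0f27
m2: inner = H(95 36 36 66) = cb 9c; tag = H(ff 5c 5c cb 9c) = f727
m3: inner = H(95 36 36 4d) = cb 83; tag = H(ff 5c 5c cb 83) = de27
m4: inner = H(95 36 36 6c) = cb a2; tag = H(ff 5c 5c cb a2) = fd27 ← matches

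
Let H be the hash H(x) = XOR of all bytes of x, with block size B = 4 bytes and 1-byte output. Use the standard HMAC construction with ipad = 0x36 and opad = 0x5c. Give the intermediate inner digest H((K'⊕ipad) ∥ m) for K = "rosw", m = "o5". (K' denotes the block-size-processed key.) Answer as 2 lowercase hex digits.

43

Key "rosw" = 72 6f 73 77 is exactly B = 4 bytes: K' = 72 6f 73 77.
K' ⊕ ipad = 44 59 45 41.
Inner input = 44 59 45 41 ∥ 6f 35.
Inner hash: XOR 44⊕59⊕45⊕41⊕6f⊕35 = 43.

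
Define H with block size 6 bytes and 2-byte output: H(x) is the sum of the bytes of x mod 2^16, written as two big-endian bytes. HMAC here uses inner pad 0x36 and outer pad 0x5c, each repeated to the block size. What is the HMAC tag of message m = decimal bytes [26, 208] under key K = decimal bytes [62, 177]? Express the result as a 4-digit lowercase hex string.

0312

Key decimal bytes [62, 177] = 3e b1 is 2 bytes ≤ B = 6; zero-pad to 6 bytes: K' = 3e b1 00 00 00 00.
K' ⊕ ipad = 08 87 36 36 36 36.  K' ⊕ opad = 62 ed 5c 5c 5c 5c.
Inner input = (K'⊕ipad) ∥ m = 08 87 36 36 36 36 ∥ 1a d0.
Inner hash: sum = 8+135+54+54+54+54+26+208 = 593 → 02 51.
Outer input = (K'⊕opad) ∥ inner = 62 ed 5c 5c 5c 5c ∥ 02 51.
Outer hash (tag): sum = 98+237+92+92+92+92+2+81 = 786 → 03 12.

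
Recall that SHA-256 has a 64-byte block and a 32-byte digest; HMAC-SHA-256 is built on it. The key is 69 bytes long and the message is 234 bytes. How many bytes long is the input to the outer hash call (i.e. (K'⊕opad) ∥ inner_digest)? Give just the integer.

96

Key is 69 > 64 bytes, so it is hashed to 32 bytes then zero-padded to 64: |K'| = 64.
Outer input = (K'⊕opad) ∥ H(inner) → 64 + 32 = 96 bytes.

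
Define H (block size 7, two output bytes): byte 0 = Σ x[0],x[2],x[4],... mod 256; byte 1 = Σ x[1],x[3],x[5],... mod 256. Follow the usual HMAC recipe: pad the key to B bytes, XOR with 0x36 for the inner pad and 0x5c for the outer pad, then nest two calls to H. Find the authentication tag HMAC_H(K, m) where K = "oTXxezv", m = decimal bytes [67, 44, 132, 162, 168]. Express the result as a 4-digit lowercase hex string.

057a

Key "oTXxezv" = 6f 54 58 78 65 7a 76 is exactly B = 7 bytes: K' = 6f 54 58 78 65 7a 76.
K' ⊕ ipad = 59 62 6e 4e 53 4c 40.  K' ⊕ opad = 33 08 04 24 39 26 2a.
Inner input = (K'⊕ipad) ∥ m = 59 62 6e 4e 53 4c 40 ∥ 43 2c 84 a2 a8.
Inner hash: even-index sum = 552 mod 256 = 40; odd-index sum = 619 mod 256 = 107 → 28 6b.
Outer input = (K'⊕opad) ∥ inner = 33 08 04 24 39 26 2a ∥ 28 6b.
Outer hash (tag): even-index sum = 261 mod 256 = 5; odd-index sum = 122 mod 256 = 122 → 05 7a.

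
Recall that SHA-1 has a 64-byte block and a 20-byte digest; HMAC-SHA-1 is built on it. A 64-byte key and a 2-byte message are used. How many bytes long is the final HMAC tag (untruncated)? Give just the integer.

The tag is one SHA-1 digest: 20 bytes.

20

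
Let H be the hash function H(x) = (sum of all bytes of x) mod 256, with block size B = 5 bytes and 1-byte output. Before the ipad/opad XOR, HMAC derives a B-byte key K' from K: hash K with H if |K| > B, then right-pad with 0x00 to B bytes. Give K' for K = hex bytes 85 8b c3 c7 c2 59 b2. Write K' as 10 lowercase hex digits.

6700000000

|K| = 7 > B = 5, so first hash the key.
H(K): sum = 133+139+195+199+194+89+178 = 1127; mod 256 = 103 → 67.
Zero-pad H(K) = 67 to 5 bytes: K' = 67 00 00 00 00.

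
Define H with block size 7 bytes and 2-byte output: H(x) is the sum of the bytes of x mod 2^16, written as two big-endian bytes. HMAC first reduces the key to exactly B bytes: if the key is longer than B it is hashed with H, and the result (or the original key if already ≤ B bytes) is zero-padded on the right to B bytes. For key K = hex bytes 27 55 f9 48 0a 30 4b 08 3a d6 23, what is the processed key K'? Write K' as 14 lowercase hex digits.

037d0000000000

|K| = 11 > B = 7, so first hash the key.
H(K): sum = 39+85+249+72+10+48+75+8+58+214+35 = 893 → 03 7d.
Zero-pad H(K) = 03 7d to 7 bytes: K' = 03 7d 00 00 00 00 00.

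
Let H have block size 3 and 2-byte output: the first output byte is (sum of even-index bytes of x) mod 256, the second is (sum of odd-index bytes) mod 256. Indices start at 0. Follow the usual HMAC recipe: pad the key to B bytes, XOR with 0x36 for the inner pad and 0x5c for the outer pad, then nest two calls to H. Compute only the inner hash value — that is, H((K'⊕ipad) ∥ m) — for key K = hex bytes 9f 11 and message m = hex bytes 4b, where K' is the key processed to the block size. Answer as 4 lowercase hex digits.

Key hex bytes 9f 11 is 2 bytes ≤ B = 3; zero-pad to 3 bytes: K' = 9f 11 00.
K' ⊕ ipad = a9 27 36.
Inner input = a9 27 36 ∥ 4b.
Inner hash: even-index sum = 223 mod 256 = 223; odd-index sum = 114 mod 256 = 114 → df 72.

df72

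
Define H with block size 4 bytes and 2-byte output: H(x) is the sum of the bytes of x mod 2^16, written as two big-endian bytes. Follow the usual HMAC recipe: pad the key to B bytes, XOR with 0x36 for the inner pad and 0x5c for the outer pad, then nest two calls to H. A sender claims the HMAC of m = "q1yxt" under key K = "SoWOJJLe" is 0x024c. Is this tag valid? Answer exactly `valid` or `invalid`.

Key "SoWOJJLe" = 53 6f 57 4f 4a 4a 4c 65 is 8 bytes > B = 4, so hash it first: H(key) = 02 ad, then zero-pad to 4 bytes: K' = 02 ad 00 00.
K' ⊕ ipad = 34 9b 36 36; K' ⊕ opad = 5e f1 5c 5c.
Inner hash: sum = 52+155+54+54+113+49+121+120+116 = 834 → 03 42.
Outer hash (recomputed tag): sum = 94+241+92+92+3+66 = 588 → 02 4c.
Recomputed tag = 024c; claimed = 024c → match.

valid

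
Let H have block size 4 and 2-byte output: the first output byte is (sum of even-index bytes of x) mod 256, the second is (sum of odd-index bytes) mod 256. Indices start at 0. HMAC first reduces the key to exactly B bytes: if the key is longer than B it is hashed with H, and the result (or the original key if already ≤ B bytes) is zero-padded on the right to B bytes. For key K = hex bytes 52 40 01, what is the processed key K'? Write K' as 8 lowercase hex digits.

Key hex bytes 52 40 01 is 3 bytes ≤ B = 4; zero-pad to 4 bytes: K' = 52 40 01 00.

52400100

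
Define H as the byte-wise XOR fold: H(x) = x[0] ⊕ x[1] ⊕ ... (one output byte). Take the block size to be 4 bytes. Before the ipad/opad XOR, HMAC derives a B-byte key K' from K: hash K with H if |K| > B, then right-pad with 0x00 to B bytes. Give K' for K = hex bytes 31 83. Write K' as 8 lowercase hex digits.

Key hex bytes 31 83 is 2 bytes ≤ B = 4; zero-pad to 4 bytes: K' = 31 83 00 00.

31830000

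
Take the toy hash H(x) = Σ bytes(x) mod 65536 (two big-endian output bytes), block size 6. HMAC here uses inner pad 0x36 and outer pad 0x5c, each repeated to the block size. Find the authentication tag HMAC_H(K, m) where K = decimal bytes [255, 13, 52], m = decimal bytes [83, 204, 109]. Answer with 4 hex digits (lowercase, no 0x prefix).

Key decimal bytes [255, 13, 52] = ff 0d 34 is 3 bytes ≤ B = 6; zero-pad to 6 bytes: K' = ff 0d 34 00 00 00.
K' ⊕ ipad = c9 3b 02 36 36 36.  K' ⊕ opad = a3 51 68 5c 5c 5c.
Inner input = (K'⊕ipad) ∥ m = c9 3b 02 36 36 36 ∥ 53 cc 6d.
Inner hash: sum = 201+59+2+54+54+54+83+204+109 = 820 → 03 34.
Outer input = (K'⊕opad) ∥ inner = a3 51 68 5c 5c 5c ∥ 03 34.
Outer hash (tag): sum = 163+81+104+92+92+92+3+52 = 679 → 02 a7.

02a7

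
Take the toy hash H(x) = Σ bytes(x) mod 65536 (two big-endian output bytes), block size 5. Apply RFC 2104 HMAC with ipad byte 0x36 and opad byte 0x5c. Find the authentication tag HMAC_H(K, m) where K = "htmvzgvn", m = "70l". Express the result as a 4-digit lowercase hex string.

02a9

Key "htmvzgvn" = 68 74 6d 76 7a 67 76 6e is 8 bytes > B = 5, so hash it first: H(key) = 03 84, then zero-pad to 5 bytes: K' = 03 84 00 00 00.
K' ⊕ ipad = 35 b2 36 36 36.  K' ⊕ opad = 5f d8 5c 5c 5c.
Inner input = (K'⊕ipad) ∥ m = 35 b2 36 36 36 ∥ 37 30 6c.
Inner hash: sum = 53+178+54+54+54+55+48+108 = 604 → 02 5c.
Outer input = (K'⊕opad) ∥ inner = 5f d8 5c 5c 5c ∥ 02 5c.
Outer hash (tag): sum = 95+216+92+92+92+2+92 = 681 → 02 a9.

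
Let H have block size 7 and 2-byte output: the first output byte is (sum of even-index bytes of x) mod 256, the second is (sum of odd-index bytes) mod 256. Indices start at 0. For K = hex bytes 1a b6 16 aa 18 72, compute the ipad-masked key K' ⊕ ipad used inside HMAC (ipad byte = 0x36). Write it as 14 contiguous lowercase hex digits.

2c80209c2e4436

Key hex bytes 1a b6 16 aa 18 72 is 6 bytes ≤ B = 7; zero-pad to 7 bytes: K' = 1a b6 16 aa 18 72 00.
XOR each byte with 0x36: 1a⊕36=2c, b6⊕36=80, 16⊕36=20, aa⊕36=9c, 18⊕36=2e, 72⊕36=44, 00⊕36=36.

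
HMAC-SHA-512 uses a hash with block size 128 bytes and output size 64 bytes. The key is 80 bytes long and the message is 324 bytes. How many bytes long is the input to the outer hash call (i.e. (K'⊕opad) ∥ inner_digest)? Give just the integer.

192

Key is 80 ≤ 128 bytes, zero-padded: |K'| = 128.
Outer input = (K'⊕opad) ∥ H(inner) → 128 + 64 = 192 bytes.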